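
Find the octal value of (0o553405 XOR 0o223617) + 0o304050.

First 0o553405 XOR 0o223617 = 0o770212.
Add column by column in base 8, right to left:
  2+0 = 2
  1+5 = 6
  2+0 = 2
  0+4 = 4
  7+0 = 7
  7+3 = 2 carry 1
  final carry 1

0o1274262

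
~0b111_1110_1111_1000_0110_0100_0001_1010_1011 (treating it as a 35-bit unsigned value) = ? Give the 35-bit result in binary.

0b00000010000011110011011111001010100

Invert each bit: 11111101111100001100100000110101011 → 00000010000011110011011111001010100.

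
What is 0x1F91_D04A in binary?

Expand each hex digit to 4 bits: 1=0001 F=1111 9=1001 1=0001 D=1101 0=0000 4=0100 A=1010.

0b11111100100011101000001001010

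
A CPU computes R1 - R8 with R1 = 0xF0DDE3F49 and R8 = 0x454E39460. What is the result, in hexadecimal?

0xAB8FAAAE9

Subtract column by column in base 16:
  9-0 → 9
  4-6 → E (borrow)
  F-4-1 → A
  3-9 → A (borrow)
  E-3-1 → A
  D-E → F (borrow)
  D-4-1 → 8
  0-5 → B (borrow)
  F-4-1 → A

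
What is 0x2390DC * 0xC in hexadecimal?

Multiply each base-16 digit by 12, carrying:
  C×12 = 144 → write 0 carry 9
  D×12+9 = 165 → write 5 carry 10
  0×12+10 = 10 → write A
  9×12 = 108 → write C carry 6
  3×12+6 = 42 → write A carry 2
  2×12+2 = 26 → write A carry 1
  remaining carry: 1

0x1AACA50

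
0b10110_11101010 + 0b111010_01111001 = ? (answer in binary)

0b101000101100011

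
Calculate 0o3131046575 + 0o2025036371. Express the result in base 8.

0o5156105166

Add column by column in base 8, right to left:
  5+1 = 6
  7+7 = 6 carry 1
  5+3+1 = 1 carry 1
  6+6+1 = 5 carry 1
  4+3+1 = 0 carry 1
  0+0+1 = 1
  1+5 = 6
  3+2 = 5
  1+0 = 1
  3+2 = 5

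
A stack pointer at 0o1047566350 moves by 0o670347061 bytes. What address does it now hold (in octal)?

0o1740135431

Add column by column in base 8, right to left:
  0+1 = 1
  5+6 = 3 carry 1
  3+0+1 = 4
  6+7 = 5 carry 1
  6+4+1 = 3 carry 1
  5+3+1 = 1 carry 1
  7+0+1 = 0 carry 1
  4+7+1 = 4 carry 1
  0+6+1 = 7
  1+0 = 1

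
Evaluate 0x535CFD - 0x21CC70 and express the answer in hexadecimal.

Subtract column by column in base 16:
  D-0 → D
  F-7 → 8
  C-C → 0
  5-C → 9 (borrow)
  3-1-1 → 1
  5-2 → 3

0x31908D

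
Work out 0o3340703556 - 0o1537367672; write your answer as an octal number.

Subtract column by column in base 8:
  6-2 → 4
  5-7 → 6 (borrow)
  5-6-1 → 6 (borrow)
  3-7-1 → 3 (borrow)
  0-6-1 → 1 (borrow)
  7-3-1 → 3
  0-7 → 1 (borrow)
  4-3-1 → 0
  3-5 → 6 (borrow)
  3-1-1 → 1

0o1601313664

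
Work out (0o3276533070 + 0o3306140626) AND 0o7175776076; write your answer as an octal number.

0o6004672016

Add column by column in base 8, right to left:
  0+6 = 6
  7+2 = 1 carry 1
  0+6+1 = 7
  3+0 = 3
  3+4 = 7
  5+1 = 6
  6+6 = 4 carry 1
  7+0+1 = 0 carry 1
  2+3+1 = 6
  3+3 = 6
Sum = 0o6604673716; now AND with 0o7175776076:
  6&7=6, 6&1=0, 0&7=0, 4&5=4, 6&7=6, 7&7=7, 3&6=2, 7&0=0, 1&7=1, 6&6=6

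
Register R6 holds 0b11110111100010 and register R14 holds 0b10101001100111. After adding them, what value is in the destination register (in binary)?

Add column by column in base 2, right to left:
  0+1 = 1
  1+1 = 0 carry 1
  0+1+1 = 0 carry 1
  0+0+1 = 1
  0+0 = 0
  1+1 = 0 carry 1
  1+1+1 = 1 carry 1
  1+0+1 = 0 carry 1
  1+0+1 = 0 carry 1
  0+1+1 = 0 carry 1
  1+0+1 = 0 carry 1
  1+1+1 = 1 carry 1
  1+0+1 = 0 carry 1
  1+1+1 = 1 carry 1
  final carry 1

0b110100001001001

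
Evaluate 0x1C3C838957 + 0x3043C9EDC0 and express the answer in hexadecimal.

Add column by column in base 16, right to left:
  7+0 = 7
  5+C = 1 carry 1
  9+D+1 = 7 carry 1
  8+E+1 = 7 carry 1
  3+9+1 = D
  8+C = 4 carry 1
  C+3+1 = 0 carry 1
  3+4+1 = 8
  C+0 = C
  1+3 = 4

0x4C804D7717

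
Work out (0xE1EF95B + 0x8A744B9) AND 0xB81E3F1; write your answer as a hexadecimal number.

Add column by column in base 16, right to left:
  B+9 = 4 carry 1
  5+B+1 = 1 carry 1
  9+4+1 = E
  F+4 = 3 carry 1
  E+7+1 = 6 carry 1
  1+A+1 = C
  E+8 = 6 carry 1
  final carry 1
Sum = 0x16C63E14; now AND with 0xB81E3F1:
  1&0=0, 6&B=2, C&8=8, 6&1=0, 3&E=2, E&3=2, 1&F=1, 4&1=0

0x2802210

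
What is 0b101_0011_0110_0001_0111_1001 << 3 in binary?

0b10100110110000101111001000

Left shift by 3: append 3 zero bits.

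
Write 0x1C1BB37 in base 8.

0o160335467

Expand each hex digit to 4 bits: 1=0001 C=1100 1=0001 B=1011 B=1011 3=0011 7=0111.
Group the bits in threes: 001 110 000 011 011 101 100 110 111 → 160335467.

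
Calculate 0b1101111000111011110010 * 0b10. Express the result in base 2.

0b11011110001110111100100

Multiply each base-2 digit by 2, carrying:
  0×2 = 0 → write 0
  1×2 = 2 → write 0 carry 1
  0×2+1 = 1 → write 1
  0×2 = 0 → write 0
  1×2 = 2 → write 0 carry 1
  1×2+1 = 3 → write 1 carry 1
  1×2+1 = 3 → write 1 carry 1
  1×2+1 = 3 → write 1 carry 1
  0×2+1 = 1 → write 1
  1×2 = 2 → write 0 carry 1
  1×2+1 = 3 → write 1 carry 1
  1×2+1 = 3 → write 1 carry 1
  0×2+1 = 1 → write 1
  0×2 = 0 → write 0
  0×2 = 0 → write 0
  1×2 = 2 → write 0 carry 1
  1×2+1 = 3 → write 1 carry 1
  1×2+1 = 3 → write 1 carry 1
  1×2+1 = 3 → write 1 carry 1
  0×2+1 = 1 → write 1
  1×2 = 2 → write 0 carry 1
  1×2+1 = 3 → write 1 carry 1
  remaining carry: 1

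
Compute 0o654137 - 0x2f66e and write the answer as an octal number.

0x2f66e = 0o573156 in octal.
Subtract column by column in base 8:
  7-6 → 1
  3-5 → 6 (borrow)
  1-1-1 → 7 (borrow)
  4-3-1 → 0
  5-7 → 6 (borrow)
  6-5-1 → 0

0o60761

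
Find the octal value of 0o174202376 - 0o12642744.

Subtract column by column in base 8:
  6-4 → 2
  7-4 → 3
  3-7 → 4 (borrow)
  2-2-1 → 7 (borrow)
  0-4-1 → 3 (borrow)
  2-6-1 → 3 (borrow)
  4-2-1 → 1
  7-1 → 6
  1-0 → 1

0o161337432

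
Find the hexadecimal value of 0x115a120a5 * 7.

Multiply each base-16 digit by 7, carrying:
  5×7 = 35 → write 3 carry 2
  a×7+2 = 72 → write 8 carry 4
  0×7+4 = 4 → write 4
  2×7 = 14 → write e
  1×7 = 7 → write 7
  a×7 = 70 → write 6 carry 4
  5×7+4 = 39 → write 7 carry 2
  1×7+2 = 9 → write 9
  1×7 = 7 → write 7

0x79767e483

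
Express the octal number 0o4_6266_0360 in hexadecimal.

0x4cb60f0

Each octal digit is 3 bits: 4=100 6=110 2=010 6=110 6=110 0=000 3=011 6=110 0=000.
Group the bits into nibbles: 0100 1100 1011 0110 0000 1111 0000 → 4cb60f0.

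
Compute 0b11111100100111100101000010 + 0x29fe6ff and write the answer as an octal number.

0o644460101

0b11111100100111100101000010 = 0o374474502 in octal.
0x29fe6ff = 0o247763377 in octal.
Add column by column in base 8, right to left:
  2+7 = 1 carry 1
  0+7+1 = 0 carry 1
  5+3+1 = 1 carry 1
  4+3+1 = 0 carry 1
  7+6+1 = 6 carry 1
  4+7+1 = 4 carry 1
  4+7+1 = 4 carry 1
  7+4+1 = 4 carry 1
  3+2+1 = 6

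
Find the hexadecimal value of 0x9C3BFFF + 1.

0x9C3C000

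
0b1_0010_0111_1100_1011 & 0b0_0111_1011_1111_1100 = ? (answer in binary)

AND bit by bit (1 only where both bits are 1):
  10010011111001011
& 00111101111111100
= 00010001111001000

0b00010001111001000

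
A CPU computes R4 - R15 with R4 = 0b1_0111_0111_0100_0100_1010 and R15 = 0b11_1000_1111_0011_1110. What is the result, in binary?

Subtract column by column in base 2:
  0-0 → 0
  1-1 → 0
  0-1 → 1 (borrow)
  1-1-1 → 1 (borrow)
  0-1-1 → 0 (borrow)
  0-1-1 → 0 (borrow)
  1-0-1 → 0
  0-0 → 0
  0-1 → 1 (borrow)
  0-1-1 → 0 (borrow)
  1-1-1 → 1 (borrow)
  0-1-1 → 0 (borrow)
  1-0-1 → 0
  1-0 → 1
  1-0 → 1
  0-1 → 1 (borrow)
  1-1-1 → 1 (borrow)
  1-1-1 → 1 (borrow)
  1-0-1 → 0
  0-0 → 0
  1-0 → 1

0b100111110010100001100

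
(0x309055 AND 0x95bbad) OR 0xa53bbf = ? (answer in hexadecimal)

0x309055 AND 0x95bbad = 0x109005.
Then OR with 0xa53bbf.

0xb5bbbf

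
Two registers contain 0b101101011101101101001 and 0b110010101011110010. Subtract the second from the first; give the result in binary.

Subtract column by column in base 2:
  1-0 → 1
  0-1 → 1 (borrow)
  0-0-1 → 1 (borrow)
  1-0-1 → 0
  0-1 → 1 (borrow)
  1-1-1 → 1 (borrow)
  1-1-1 → 1 (borrow)
  0-1-1 → 0 (borrow)
  1-0-1 → 0
  1-1 → 0
  0-0 → 0
  1-1 → 0
  1-0 → 1
  1-1 → 0
  0-0 → 0
  1-0 → 1
  0-1 → 1 (borrow)
  1-1-1 → 1 (borrow)
  1-0-1 → 0
  0-0 → 0
  1-0 → 1

0b100111001000001110111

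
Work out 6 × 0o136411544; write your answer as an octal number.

0o1067072130

Multiply each base-8 digit by 6, carrying:
  4×6 = 24 → write 0 carry 3
  4×6+3 = 27 → write 3 carry 3
  5×6+3 = 33 → write 1 carry 4
  1×6+4 = 10 → write 2 carry 1
  1×6+1 = 7 → write 7
  4×6 = 24 → write 0 carry 3
  6×6+3 = 39 → write 7 carry 4
  3×6+4 = 22 → write 6 carry 2
  1×6+2 = 8 → write 0 carry 1
  remaining carry: 1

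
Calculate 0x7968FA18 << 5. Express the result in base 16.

0xF2D1F4300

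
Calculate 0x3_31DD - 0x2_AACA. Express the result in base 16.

Subtract column by column in base 16:
  D-A → 3
  D-C → 1
  1-A → 7 (borrow)
  3-A-1 → 8 (borrow)
  3-2-1 → 0

0x8713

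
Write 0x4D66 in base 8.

0o46546

Expand each hex digit to 4 bits: 4=0100 D=1101 6=0110 6=0110.
Group the bits in threes: 100 110 101 100 110 → 46546.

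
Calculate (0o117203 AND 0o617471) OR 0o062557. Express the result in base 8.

0o77557

0o117203 AND 0o617471 = 0o017001.
Then OR with 0o062557.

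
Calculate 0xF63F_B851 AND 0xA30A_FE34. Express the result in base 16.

0xA20AB810

AND each hex digit independently (no carries):
  F&A=A, 6&3=2, 3&0=0, F&A=A, B&F=B, 8&E=8, 5&3=1, 1&4=0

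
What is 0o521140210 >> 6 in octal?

0o5211402

Shifting right by 6 bits = 2 oct digits: drop the last 2.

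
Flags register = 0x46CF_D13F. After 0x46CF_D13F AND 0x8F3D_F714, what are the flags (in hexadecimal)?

AND each hex digit independently (no carries):
  4&8=0, 6&F=6, C&3=0, F&D=D, D&F=D, 1&7=1, 3&1=1, F&4=4

0x060DD114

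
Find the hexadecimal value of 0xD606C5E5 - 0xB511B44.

Subtract column by column in base 16:
  5-4 → 1
  E-4 → A
  5-B → A (borrow)
  C-1-1 → A
  6-1 → 5
  0-5 → B (borrow)
  6-B-1 → A (borrow)
  D-0-1 → C

0xCAB5AAA1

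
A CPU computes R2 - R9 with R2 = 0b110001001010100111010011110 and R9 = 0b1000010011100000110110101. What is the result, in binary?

0b101000110111000110011101001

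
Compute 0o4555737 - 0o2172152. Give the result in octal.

0o2363565

Subtract column by column in base 8:
  7-2 → 5
  3-5 → 6 (borrow)
  7-1-1 → 5
  5-2 → 3
  5-7 → 6 (borrow)
  5-1-1 → 3
  4-2 → 2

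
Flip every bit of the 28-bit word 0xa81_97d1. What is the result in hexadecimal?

0x57e682e

Each hex digit d becomes f−d:
  a→5, 8→7, 1→e, 9→6, 7→8, d→2, 1→e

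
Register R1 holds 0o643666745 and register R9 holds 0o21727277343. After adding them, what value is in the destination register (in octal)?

Add column by column in base 8, right to left:
  5+3 = 0 carry 1
  4+4+1 = 1 carry 1
  7+3+1 = 3 carry 1
  6+7+1 = 6 carry 1
  6+7+1 = 6 carry 1
  6+2+1 = 1 carry 1
  3+7+1 = 3 carry 1
  4+2+1 = 7
  6+7 = 5 carry 1
  0+1+1 = 2
  0+2 = 2

0o22573166310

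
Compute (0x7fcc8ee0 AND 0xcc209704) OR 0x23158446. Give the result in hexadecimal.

0x6f158646

0x7fcc8ee0 AND 0xcc209704 = 0x4c008600.
Then OR with 0x23158446.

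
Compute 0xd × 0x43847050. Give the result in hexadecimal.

Multiply each base-16 digit by 13, carrying:
  0×13 = 0 → write 0
  5×13 = 65 → write 1 carry 4
  0×13+4 = 4 → write 4
  7×13 = 91 → write b carry 5
  4×13+5 = 57 → write 9 carry 3
  8×13+3 = 107 → write b carry 6
  3×13+6 = 45 → write d carry 2
  4×13+2 = 54 → write 6 carry 3
  remaining carry: 3

0x36db9b410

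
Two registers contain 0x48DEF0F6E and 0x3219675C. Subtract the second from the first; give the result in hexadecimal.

0x45BD5A812

Subtract column by column in base 16:
  E-C → 2
  6-5 → 1
  F-7 → 8
  0-6 → A (borrow)
  F-9-1 → 5
  E-1 → D
  D-2 → B
  8-3 → 5
  4-0 → 4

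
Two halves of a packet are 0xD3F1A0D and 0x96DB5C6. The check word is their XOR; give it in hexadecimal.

0x452AFCB

XOR each hex digit independently (no carries):
  D^9=4, 3^6=5, F^D=2, 1^B=A, A^5=F, 0^C=C, D^6=B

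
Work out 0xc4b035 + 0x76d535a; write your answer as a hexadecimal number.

0x832038f

Add column by column in base 16, right to left:
  5+a = f
  3+5 = 8
  0+3 = 3
  b+5 = 0 carry 1
  4+d+1 = 2 carry 1
  c+6+1 = 3 carry 1
  0+7+1 = 8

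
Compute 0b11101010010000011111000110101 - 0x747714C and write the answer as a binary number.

0b10110000000001100110011101001

0x747714C = 0b111010001110111000101001100 in binary.
Subtract column by column in base 2:
  1-0 → 1
  0-0 → 0
  1-1 → 0
  0-1 → 1 (borrow)
  1-0-1 → 0
  1-0 → 1
  0-1 → 1 (borrow)
  0-0-1 → 1 (borrow)
  0-1-1 → 0 (borrow)
  1-0-1 → 0
  1-0 → 1
  1-0 → 1
  1-1 → 0
  1-1 → 0
  0-1 → 1 (borrow)
  0-0-1 → 1 (borrow)
  0-1-1 → 0 (borrow)
  0-1-1 → 0 (borrow)
  0-1-1 → 0 (borrow)
  1-0-1 → 0
  0-0 → 0
  0-0 → 0
  1-1 → 0
  0-0 → 0
  1-1 → 0
  0-1 → 1 (borrow)
  1-1-1 → 1 (borrow)
  1-0-1 → 0
  1-0 → 1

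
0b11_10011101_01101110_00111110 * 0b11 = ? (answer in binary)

0b1010110110000100101010111010

Multiply each base-2 digit by 3, carrying:
  0×3 = 0 → write 0
  1×3 = 3 → write 1 carry 1
  1×3+1 = 4 → write 0 carry 2
  1×3+2 = 5 → write 1 carry 2
  1×3+2 = 5 → write 1 carry 2
  1×3+2 = 5 → write 1 carry 2
  0×3+2 = 2 → write 0 carry 1
  0×3+1 = 1 → write 1
  0×3 = 0 → write 0
  1×3 = 3 → write 1 carry 1
  1×3+1 = 4 → write 0 carry 2
  1×3+2 = 5 → write 1 carry 2
  0×3+2 = 2 → write 0 carry 1
  1×3+1 = 4 → write 0 carry 2
  1×3+2 = 5 → write 1 carry 2
  0×3+2 = 2 → write 0 carry 1
  1×3+1 = 4 → write 0 carry 2
  0×3+2 = 2 → write 0 carry 1
  1×3+1 = 4 → write 0 carry 2
  1×3+2 = 5 → write 1 carry 2
  1×3+2 = 5 → write 1 carry 2
  0×3+2 = 2 → write 0 carry 1
  0×3+1 = 1 → write 1
  1×3 = 3 → write 1 carry 1
  1×3+1 = 4 → write 0 carry 2
  1×3+2 = 5 → write 1 carry 2
  remaining carry: 10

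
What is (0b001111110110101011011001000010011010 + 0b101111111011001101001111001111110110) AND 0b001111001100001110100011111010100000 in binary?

Add column by column in base 2, right to left:
  0+0 = 0
  1+1 = 0 carry 1
  0+1+1 = 0 carry 1
  1+0+1 = 0 carry 1
  1+1+1 = 1 carry 1
  0+1+1 = 0 carry 1
  0+1+1 = 0 carry 1
  1+1+1 = 1 carry 1
  0+1+1 = 0 carry 1
  0+1+1 = 0 carry 1
  0+0+1 = 1
  0+0 = 0
  1+1 = 0 carry 1
  0+1+1 = 0 carry 1
  0+1+1 = 0 carry 1
  1+1+1 = 1 carry 1
  1+0+1 = 0 carry 1
  0+0+1 = 1
  1+1 = 0 carry 1
  1+0+1 = 0 carry 1
  0+1+1 = 0 carry 1
  1+1+1 = 1 carry 1
  0+0+1 = 1
  1+0 = 1
  0+1 = 1
  1+1 = 0 carry 1
  1+0+1 = 0 carry 1
  0+1+1 = 0 carry 1
  1+1+1 = 1 carry 1
  1+1+1 = 1 carry 1
  1+1+1 = 1 carry 1
  1+1+1 = 1 carry 1
  1+1+1 = 1 carry 1
  1+1+1 = 1 carry 1
  0+0+1 = 1
  0+1 = 1
Sum = 0b111111110001111000101000010010010000; now AND with 0b001111001100001110100011111010100000:
  111111110001111000101000010010010000
& 001111001100001110100011111010100000
= 001111000000001000100000010010000000

0b1111000000001000100000010010000000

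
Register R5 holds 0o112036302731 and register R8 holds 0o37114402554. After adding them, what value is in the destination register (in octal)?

0o151152705505

Add column by column in base 8, right to left:
  1+4 = 5
  3+5 = 0 carry 1
  7+5+1 = 5 carry 1
  2+2+1 = 5
  0+0 = 0
  3+4 = 7
  6+4 = 2 carry 1
  3+1+1 = 5
  0+1 = 1
  2+7 = 1 carry 1
  1+3+1 = 5
  1+0 = 1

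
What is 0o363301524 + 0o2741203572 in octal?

0o3324505316

Add column by column in base 8, right to left:
  4+2 = 6
  2+7 = 1 carry 1
  5+5+1 = 3 carry 1
  1+3+1 = 5
  0+0 = 0
  3+2 = 5
  3+1 = 4
  6+4 = 2 carry 1
  3+7+1 = 3 carry 1
  0+2+1 = 3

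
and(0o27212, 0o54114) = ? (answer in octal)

AND each oct digit independently (no carries):
  2&5=0, 7&4=4, 2&1=0, 1&1=1, 2&4=0

0o04010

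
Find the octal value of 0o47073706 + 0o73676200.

0o142772106

Add column by column in base 8, right to left:
  6+0 = 6
  0+0 = 0
  7+2 = 1 carry 1
  3+6+1 = 2 carry 1
  7+7+1 = 7 carry 1
  0+6+1 = 7
  7+3 = 2 carry 1
  4+7+1 = 4 carry 1
  final carry 1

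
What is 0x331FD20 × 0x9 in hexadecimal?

0x1CC1E620

Multiply each base-16 digit by 9, carrying:
  0×9 = 0 → write 0
  2×9 = 18 → write 2 carry 1
  D×9+1 = 118 → write 6 carry 7
  F×9+7 = 142 → write E carry 8
  1×9+8 = 17 → write 1 carry 1
  3×9+1 = 28 → write C carry 1
  3×9+1 = 28 → write C carry 1
  remaining carry: 1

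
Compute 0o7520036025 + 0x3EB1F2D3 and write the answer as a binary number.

0o7520036025 = 0b111101010000000011110000010101 in binary.
0x3EB1F2D3 = 0b111110101100011111001011010011 in binary.
Add column by column in base 2, right to left:
  1+1 = 0 carry 1
  0+1+1 = 0 carry 1
  1+0+1 = 0 carry 1
  0+0+1 = 1
  1+1 = 0 carry 1
  0+0+1 = 1
  0+1 = 1
  0+1 = 1
  0+0 = 0
  0+1 = 1
  1+0 = 1
  1+0 = 1
  1+1 = 0 carry 1
  1+1+1 = 1 carry 1
  0+1+1 = 0 carry 1
  0+1+1 = 0 carry 1
  0+1+1 = 0 carry 1
  0+0+1 = 1
  0+0 = 0
  0+0 = 0
  0+1 = 1
  0+1 = 1
  1+0 = 1
  0+1 = 1
  1+0 = 1
  0+1 = 1
  1+1 = 0 carry 1
  1+1+1 = 1 carry 1
  1+1+1 = 1 carry 1
  1+1+1 = 1 carry 1
  final carry 1

0b1111011111100100010111011101000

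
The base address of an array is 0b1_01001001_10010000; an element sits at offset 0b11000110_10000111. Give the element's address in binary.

0b100001000000010111

Add column by column in base 2, right to left:
  0+1 = 1
  0+1 = 1
  0+1 = 1
  0+0 = 0
  1+0 = 1
  0+0 = 0
  0+0 = 0
  1+1 = 0 carry 1
  1+0+1 = 0 carry 1
  0+1+1 = 0 carry 1
  0+1+1 = 0 carry 1
  1+0+1 = 0 carry 1
  0+0+1 = 1
  0+0 = 0
  1+1 = 0 carry 1
  0+1+1 = 0 carry 1
  1+0+1 = 0 carry 1
  final carry 1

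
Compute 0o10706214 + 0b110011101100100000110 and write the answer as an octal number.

0b110011101100100000110 = 0o6354406 in octal.
Add column by column in base 8, right to left:
  4+6 = 2 carry 1
  1+0+1 = 2
  2+4 = 6
  6+4 = 2 carry 1
  0+5+1 = 6
  7+3 = 2 carry 1
  0+6+1 = 7
  1+0 = 1

0o17262622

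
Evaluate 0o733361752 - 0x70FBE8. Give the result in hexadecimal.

0o733361752 = 0x76DE3EA in hexadecimal.
Subtract column by column in base 16:
  A-8 → 2
  E-E → 0
  3-B → 8 (borrow)
  E-F-1 → E (borrow)
  D-0-1 → C
  6-7 → F (borrow)
  7-0-1 → 6

0x6FCE802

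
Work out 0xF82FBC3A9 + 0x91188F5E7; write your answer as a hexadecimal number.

0x189484B990

Add column by column in base 16, right to left:
  9+7 = 0 carry 1
  A+E+1 = 9 carry 1
  3+5+1 = 9
  C+F = B carry 1
  B+8+1 = 4 carry 1
  F+8+1 = 8 carry 1
  2+1+1 = 4
  8+1 = 9
  F+9 = 8 carry 1
  final carry 1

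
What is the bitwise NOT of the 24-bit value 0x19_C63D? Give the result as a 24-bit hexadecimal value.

0xE639C2

Each hex digit d becomes F−d:
  1→E, 9→6, C→3, 6→9, 3→C, D→2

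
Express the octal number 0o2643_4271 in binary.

Each octal digit is 3 bits: 2=010 6=110 4=100 3=011 4=100 2=010 7=111 1=001.

0b10110100011100010111001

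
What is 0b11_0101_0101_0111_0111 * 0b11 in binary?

0b10100000000001100101

Multiply each base-2 digit by 3, carrying:
  1×3 = 3 → write 1 carry 1
  1×3+1 = 4 → write 0 carry 2
  1×3+2 = 5 → write 1 carry 2
  0×3+2 = 2 → write 0 carry 1
  1×3+1 = 4 → write 0 carry 2
  1×3+2 = 5 → write 1 carry 2
  1×3+2 = 5 → write 1 carry 2
  0×3+2 = 2 → write 0 carry 1
  1×3+1 = 4 → write 0 carry 2
  0×3+2 = 2 → write 0 carry 1
  1×3+1 = 4 → write 0 carry 2
  0×3+2 = 2 → write 0 carry 1
  1×3+1 = 4 → write 0 carry 2
  0×3+2 = 2 → write 0 carry 1
  1×3+1 = 4 → write 0 carry 2
  0×3+2 = 2 → write 0 carry 1
  1×3+1 = 4 → write 0 carry 2
  1×3+2 = 5 → write 1 carry 2
  remaining carry: 10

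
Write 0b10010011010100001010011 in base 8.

0o22324123

Group the bits in threes: 010 010 011 010 100 001 010 011 → 22324123.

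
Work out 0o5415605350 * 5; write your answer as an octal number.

0o33504633210

Multiply each base-8 digit by 5, carrying:
  0×5 = 0 → write 0
  5×5 = 25 → write 1 carry 3
  3×5+3 = 18 → write 2 carry 2
  5×5+2 = 27 → write 3 carry 3
  0×5+3 = 3 → write 3
  6×5 = 30 → write 6 carry 3
  5×5+3 = 28 → write 4 carry 3
  1×5+3 = 8 → write 0 carry 1
  4×5+1 = 21 → write 5 carry 2
  5×5+2 = 27 → write 3 carry 3
  remaining carry: 3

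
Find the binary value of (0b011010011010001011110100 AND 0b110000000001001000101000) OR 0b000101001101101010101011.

0b011010011010001011110100 AND 0b110000000001001000101000 = 0b010000000000001000100000.
Then OR with 0b000101001101101010101011.

0b10101001101101010101011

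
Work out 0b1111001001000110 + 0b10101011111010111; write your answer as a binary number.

0b100100101000011101

Add column by column in base 2, right to left:
  0+1 = 1
  1+1 = 0 carry 1
  1+1+1 = 1 carry 1
  0+0+1 = 1
  0+1 = 1
  0+0 = 0
  1+1 = 0 carry 1
  0+1+1 = 0 carry 1
  0+1+1 = 0 carry 1
  1+1+1 = 1 carry 1
  0+1+1 = 0 carry 1
  0+0+1 = 1
  1+1 = 0 carry 1
  1+0+1 = 0 carry 1
  1+1+1 = 1 carry 1
  1+0+1 = 0 carry 1
  0+1+1 = 0 carry 1
  final carry 1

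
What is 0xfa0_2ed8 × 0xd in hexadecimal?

0xcb2260f8

Multiply each base-16 digit by 13, carrying:
  8×13 = 104 → write 8 carry 6
  d×13+6 = 175 → write f carry 10
  e×13+10 = 192 → write 0 carry 12
  2×13+12 = 38 → write 6 carry 2
  0×13+2 = 2 → write 2
  a×13 = 130 → write 2 carry 8
  f×13+8 = 203 → write b carry 12
  remaining carry: c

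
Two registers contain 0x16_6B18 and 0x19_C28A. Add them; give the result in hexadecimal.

0x302DA2

Add column by column in base 16, right to left:
  8+A = 2 carry 1
  1+8+1 = A
  B+2 = D
  6+C = 2 carry 1
  6+9+1 = 0 carry 1
  1+1+1 = 3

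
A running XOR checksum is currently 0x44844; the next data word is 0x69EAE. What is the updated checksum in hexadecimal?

XOR each hex digit independently (no carries):
  4^6=2, 4^9=D, 8^E=6, 4^A=E, 4^E=A

0x2D6EA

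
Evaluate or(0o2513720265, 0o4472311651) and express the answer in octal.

OR each oct digit independently (no carries):
  2|4=6, 5|4=5, 1|7=7, 3|2=3, 7|3=7, 2|1=3, 0|1=1, 2|6=6, 6|5=7, 5|1=5

0o6573731675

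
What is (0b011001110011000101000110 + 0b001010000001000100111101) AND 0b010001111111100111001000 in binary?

Add column by column in base 2, right to left:
  0+1 = 1
  1+0 = 1
  1+1 = 0 carry 1
  0+1+1 = 0 carry 1
  0+1+1 = 0 carry 1
  0+1+1 = 0 carry 1
  1+0+1 = 0 carry 1
  0+0+1 = 1
  1+1 = 0 carry 1
  0+0+1 = 1
  0+0 = 0
  0+0 = 0
  1+1 = 0 carry 1
  1+0+1 = 0 carry 1
  0+0+1 = 1
  0+0 = 0
  1+0 = 1
  1+0 = 1
  1+0 = 1
  0+1 = 1
  0+0 = 0
  1+1 = 0 carry 1
  1+0+1 = 0 carry 1
  final carry 1
Sum = 0b100011110100001010000011; now AND with 0b010001111111100111001000:
  100011110100001010000011
& 010001111111100111001000
= 000001110100000010000000

0b1110100000010000000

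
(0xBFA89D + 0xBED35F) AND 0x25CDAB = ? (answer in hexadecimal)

Add column by column in base 16, right to left:
  D+F = C carry 1
  9+5+1 = F
  8+3 = B
  A+D = 7 carry 1
  F+E+1 = E carry 1
  B+B+1 = 7 carry 1
  final carry 1
Sum = 0x17E7BFC; now AND with 0x25CDAB:
  1&0=0, 7&2=2, E&5=4, 7&C=4, B&D=9, F&A=A, C&B=8

0x2449A8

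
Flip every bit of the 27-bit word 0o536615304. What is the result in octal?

0o241162473

Each oct digit d becomes 7−d:
  5→2, 3→4, 6→1, 6→1, 1→6, 5→2, 3→4, 0→7, 4→3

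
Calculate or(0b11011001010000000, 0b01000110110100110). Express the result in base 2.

0b11011111110100110

OR bit by bit (1 where either bit is 1):
  11011001010000000
| 01000110110100110
= 11011111110100110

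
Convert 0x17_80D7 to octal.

0o5700327

Expand each hex digit to 4 bits: 1=0001 7=0111 8=1000 0=0000 D=1101 7=0111.
Group the bits in threes: 101 111 000 000 011 010 111 → 5700327.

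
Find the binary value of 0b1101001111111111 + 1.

The trailing 10 digits are 1 (max in base 2), so adding 1 cascades: they roll to 0 and the next digit up increments.

0b1101010000000000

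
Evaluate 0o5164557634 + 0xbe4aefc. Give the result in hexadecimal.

0o5164557634 = 0x29d2df9c in hexadecimal.
Add column by column in base 16, right to left:
  c+c = 8 carry 1
  9+f+1 = 9 carry 1
  f+e+1 = e carry 1
  d+a+1 = 8 carry 1
  2+4+1 = 7
  d+e = b carry 1
  9+b+1 = 5 carry 1
  2+0+1 = 3

0x35b78e98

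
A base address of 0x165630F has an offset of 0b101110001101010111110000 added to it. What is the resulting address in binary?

0x165630F = 0b1011001010110001100001111 in binary.
Add column by column in base 2, right to left:
  1+0 = 1
  1+0 = 1
  1+0 = 1
  1+0 = 1
  0+1 = 1
  0+1 = 1
  0+1 = 1
  0+1 = 1
  1+1 = 0 carry 1
  1+0+1 = 0 carry 1
  0+1+1 = 0 carry 1
  0+0+1 = 1
  0+1 = 1
  1+0 = 1
  1+1 = 0 carry 1
  0+1+1 = 0 carry 1
  1+0+1 = 0 carry 1
  0+0+1 = 1
  1+0 = 1
  0+1 = 1
  0+1 = 1
  1+1 = 0 carry 1
  1+0+1 = 0 carry 1
  0+1+1 = 0 carry 1
  1+0+1 = 0 carry 1
  final carry 1

0b10000111100011100011111111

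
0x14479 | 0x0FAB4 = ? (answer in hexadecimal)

0x1FEFD

OR each hex digit independently (no carries):
  1|0=1, 4|F=F, 4|A=E, 7|B=F, 9|4=D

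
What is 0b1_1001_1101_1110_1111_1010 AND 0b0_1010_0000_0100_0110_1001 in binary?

AND bit by bit (1 only where both bits are 1):
  110011101111011111010
& 010100000010001101001
= 010000000010001101000

0b010000000010001101000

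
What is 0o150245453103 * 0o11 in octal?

Multiply each base-8 digit by 9, carrying:
  3×9 = 27 → write 3 carry 3
  0×9+3 = 3 → write 3
  1×9 = 9 → write 1 carry 1
  3×9+1 = 28 → write 4 carry 3
  5×9+3 = 48 → write 0 carry 6
  4×9+6 = 42 → write 2 carry 5
  5×9+5 = 50 → write 2 carry 6
  4×9+6 = 42 → write 2 carry 5
  2×9+5 = 23 → write 7 carry 2
  0×9+2 = 2 → write 2
  5×9 = 45 → write 5 carry 5
  1×9+5 = 14 → write 6 carry 1
  remaining carry: 1

0o1652722204133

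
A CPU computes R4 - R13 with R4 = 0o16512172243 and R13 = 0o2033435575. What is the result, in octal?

Subtract column by column in base 8:
  3-5 → 6 (borrow)
  4-7-1 → 4 (borrow)
  2-5-1 → 4 (borrow)
  2-5-1 → 4 (borrow)
  7-3-1 → 3
  1-4 → 5 (borrow)
  2-3-1 → 6 (borrow)
  1-3-1 → 5 (borrow)
  5-0-1 → 4
  6-2 → 4
  1-0 → 1

0o14456534446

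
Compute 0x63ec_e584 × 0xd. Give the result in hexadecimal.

0x51307a7b4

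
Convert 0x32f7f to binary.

0b110010111101111111

Expand each hex digit to 4 bits: 3=0011 2=0010 f=1111 7=0111 f=1111.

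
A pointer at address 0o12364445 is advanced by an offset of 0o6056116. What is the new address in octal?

0o20442563

Add column by column in base 8, right to left:
  5+6 = 3 carry 1
  4+1+1 = 6
  4+1 = 5
  4+6 = 2 carry 1
  6+5+1 = 4 carry 1
  3+0+1 = 4
  2+6 = 0 carry 1
  1+0+1 = 2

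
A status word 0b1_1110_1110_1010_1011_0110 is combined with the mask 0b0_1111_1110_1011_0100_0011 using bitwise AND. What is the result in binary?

AND bit by bit (1 only where both bits are 1):
  111101110101010110110
& 011111110101101000011
= 011101110101000000010

0b011101110101000000010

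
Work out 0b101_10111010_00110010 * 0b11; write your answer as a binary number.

0b100010010111010010110

Multiply each base-2 digit by 3, carrying:
  0×3 = 0 → write 0
  1×3 = 3 → write 1 carry 1
  0×3+1 = 1 → write 1
  0×3 = 0 → write 0
  1×3 = 3 → write 1 carry 1
  1×3+1 = 4 → write 0 carry 2
  0×3+2 = 2 → write 0 carry 1
  0×3+1 = 1 → write 1
  0×3 = 0 → write 0
  1×3 = 3 → write 1 carry 1
  0×3+1 = 1 → write 1
  1×3 = 3 → write 1 carry 1
  1×3+1 = 4 → write 0 carry 2
  1×3+2 = 5 → write 1 carry 2
  0×3+2 = 2 → write 0 carry 1
  1×3+1 = 4 → write 0 carry 2
  1×3+2 = 5 → write 1 carry 2
  0×3+2 = 2 → write 0 carry 1
  1×3+1 = 4 → write 0 carry 2
  remaining carry: 10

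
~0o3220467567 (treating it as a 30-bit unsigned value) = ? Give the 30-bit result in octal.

0o4557310210

Each oct digit d becomes 7−d:
  3→4, 2→5, 2→5, 0→7, 4→3, 6→1, 7→0, 5→2, 6→1, 7→0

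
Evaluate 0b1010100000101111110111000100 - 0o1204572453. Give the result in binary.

0b11100000000100010011001

0o1204572453 = 0b1010000100101111010100101011 in binary.
Subtract column by column in base 2:
  0-1 → 1 (borrow)
  0-1-1 → 0 (borrow)
  1-0-1 → 0
  0-1 → 1 (borrow)
  0-0-1 → 1 (borrow)
  0-1-1 → 0 (borrow)
  1-0-1 → 0
  1-0 → 1
  1-1 → 0
  0-0 → 0
  1-1 → 0
  1-0 → 1
  1-1 → 0
  1-1 → 0
  1-1 → 0
  1-1 → 0
  0-0 → 0
  1-1 → 0
  0-0 → 0
  0-0 → 0
  0-1 → 1 (borrow)
  0-0-1 → 1 (borrow)
  0-0-1 → 1 (borrow)
  1-0-1 → 0
  0-0 → 0
  1-1 → 0
  0-0 → 0
  1-1 → 0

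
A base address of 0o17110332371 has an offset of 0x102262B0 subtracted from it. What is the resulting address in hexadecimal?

0x68FF5249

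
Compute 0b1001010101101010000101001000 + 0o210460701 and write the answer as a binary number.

0o210460701 = 0b10001000100110000111000001 in binary.
Add column by column in base 2, right to left:
  0+1 = 1
  0+0 = 0
  0+0 = 0
  1+0 = 1
  0+0 = 0
  0+0 = 0
  1+1 = 0 carry 1
  0+1+1 = 0 carry 1
  1+1+1 = 1 carry 1
  0+0+1 = 1
  0+0 = 0
  0+0 = 0
  0+0 = 0
  1+1 = 0 carry 1
  0+1+1 = 0 carry 1
  1+0+1 = 0 carry 1
  0+0+1 = 1
  1+1 = 0 carry 1
  1+0+1 = 0 carry 1
  0+0+1 = 1
  1+0 = 1
  0+1 = 1
  1+0 = 1
  0+0 = 0
  1+0 = 1
  0+1 = 1
  0+0 = 0
  1+0 = 1

0b1011011110010000001100001001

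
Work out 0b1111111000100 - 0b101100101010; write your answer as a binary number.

0b1010010011010

Subtract column by column in base 2:
  0-0 → 0
  0-1 → 1 (borrow)
  1-0-1 → 0
  0-1 → 1 (borrow)
  0-0-1 → 1 (borrow)
  0-1-1 → 0 (borrow)
  1-0-1 → 0
  1-0 → 1
  1-1 → 0
  1-1 → 0
  1-0 → 1
  1-1 → 0
  1-0 → 1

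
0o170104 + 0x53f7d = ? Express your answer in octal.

0x53f7d = 0o1237575 in octal.
Add column by column in base 8, right to left:
  4+5 = 1 carry 1
  0+7+1 = 0 carry 1
  1+5+1 = 7
  0+7 = 7
  7+3 = 2 carry 1
  1+2+1 = 4
  0+1 = 1

0o1427701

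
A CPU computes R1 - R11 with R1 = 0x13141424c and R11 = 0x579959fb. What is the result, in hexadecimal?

0xd9a7e851

Subtract column by column in base 16:
  c-b → 1
  4-f → 5 (borrow)
  2-9-1 → 8 (borrow)
  4-5-1 → e (borrow)
  1-9-1 → 7 (borrow)
  4-9-1 → a (borrow)
  1-7-1 → 9 (borrow)
  3-5-1 → d (borrow)
  1-0-1 → 0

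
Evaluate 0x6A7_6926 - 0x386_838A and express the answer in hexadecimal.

0x320E59C

Subtract column by column in base 16:
  6-A → C (borrow)
  2-8-1 → 9 (borrow)
  9-3-1 → 5
  6-8 → E (borrow)
  7-6-1 → 0
  A-8 → 2
  6-3 → 3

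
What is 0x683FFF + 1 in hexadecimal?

The trailing 3 digits are F (max in base 16), so adding 1 cascades: they roll to 0 and the next digit up increments.

0x684000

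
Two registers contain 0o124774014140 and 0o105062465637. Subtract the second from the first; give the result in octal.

0o17711326301

Subtract column by column in base 8:
  0-7 → 1 (borrow)
  4-3-1 → 0
  1-6 → 3 (borrow)
  4-5-1 → 6 (borrow)
  1-6-1 → 2 (borrow)
  0-4-1 → 3 (borrow)
  4-2-1 → 1
  7-6 → 1
  7-0 → 7
  4-5 → 7 (borrow)
  2-0-1 → 1
  1-1 → 0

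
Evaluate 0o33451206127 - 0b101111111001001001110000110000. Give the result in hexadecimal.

0o33451206127 = 0xDCA50C57 in hexadecimal.
0b101111111001001001110000110000 = 0x2FE49C30 in hexadecimal.
Subtract column by column in base 16:
  7-0 → 7
  5-3 → 2
  C-C → 0
  0-9 → 7 (borrow)
  5-4-1 → 0
  A-E → C (borrow)
  C-F-1 → C (borrow)
  D-2-1 → A

0xACC07027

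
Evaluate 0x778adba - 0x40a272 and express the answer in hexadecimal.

Subtract column by column in base 16:
  a-2 → 8
  b-7 → 4
  d-2 → b
  a-a → 0
  8-0 → 8
  7-4 → 3
  7-0 → 7

0x7380b48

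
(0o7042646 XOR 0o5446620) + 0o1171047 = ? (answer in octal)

0o3575135

First 0o7042646 XOR 0o5446620 = 0o2404066.
Add column by column in base 8, right to left:
  6+7 = 5 carry 1
  6+4+1 = 3 carry 1
  0+0+1 = 1
  4+1 = 5
  0+7 = 7
  4+1 = 5
  2+1 = 3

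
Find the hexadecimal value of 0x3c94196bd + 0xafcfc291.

0x47911594e

Add column by column in base 16, right to left:
  d+1 = e
  b+9 = 4 carry 1
  6+2+1 = 9
  9+c = 5 carry 1
  1+f+1 = 1 carry 1
  4+c+1 = 1 carry 1
  9+f+1 = 9 carry 1
  c+a+1 = 7 carry 1
  3+0+1 = 4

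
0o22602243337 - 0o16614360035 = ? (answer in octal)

0o3765663302

Subtract column by column in base 8:
  7-5 → 2
  3-3 → 0
  3-0 → 3
  3-0 → 3
  4-6 → 6 (borrow)
  2-3-1 → 6 (borrow)
  2-4-1 → 5 (borrow)
  0-1-1 → 6 (borrow)
  6-6-1 → 7 (borrow)
  2-6-1 → 3 (borrow)
  2-1-1 → 0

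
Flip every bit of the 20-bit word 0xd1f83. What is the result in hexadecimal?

Each hex digit d becomes f−d:
  d→2, 1→e, f→0, 8→7, 3→c

0x2e07c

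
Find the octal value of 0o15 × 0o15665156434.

Multiply each base-8 digit by 13, carrying:
  4×13 = 52 → write 4 carry 6
  3×13+6 = 45 → write 5 carry 5
  4×13+5 = 57 → write 1 carry 7
  6×13+7 = 85 → write 5 carry 10
  5×13+10 = 75 → write 3 carry 9
  1×13+9 = 22 → write 6 carry 2
  5×13+2 = 67 → write 3 carry 8
  6×13+8 = 86 → write 6 carry 10
  6×13+10 = 88 → write 0 carry 11
  5×13+11 = 76 → write 4 carry 9
  1×13+9 = 22 → write 6 carry 2
  remaining carry: 2

0o264063635154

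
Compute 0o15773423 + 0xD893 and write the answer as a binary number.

0b1110001100111110100110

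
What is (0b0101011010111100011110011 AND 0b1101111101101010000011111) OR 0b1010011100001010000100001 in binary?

0b1111011100101010000110011

0b0101011010111100011110011 AND 0b1101111101101010000011111 = 0b0101011000101000000010011.
Then OR with 0b1010011100001010000100001.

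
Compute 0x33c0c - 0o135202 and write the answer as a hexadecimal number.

0x2818a

0o135202 = 0xba82 in hexadecimal.
Subtract column by column in base 16:
  c-2 → a
  0-8 → 8 (borrow)
  c-a-1 → 1
  3-b → 8 (borrow)
  3-0-1 → 2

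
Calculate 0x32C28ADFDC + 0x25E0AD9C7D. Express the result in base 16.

0x58A3387C59

Add column by column in base 16, right to left:
  C+D = 9 carry 1
  D+7+1 = 5 carry 1
  F+C+1 = C carry 1
  D+9+1 = 7 carry 1
  A+D+1 = 8 carry 1
  8+A+1 = 3 carry 1
  2+0+1 = 3
  C+E = A carry 1
  2+5+1 = 8
  3+2 = 5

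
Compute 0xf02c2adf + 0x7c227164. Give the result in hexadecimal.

Add column by column in base 16, right to left:
  f+4 = 3 carry 1
  d+6+1 = 4 carry 1
  a+1+1 = c
  2+7 = 9
  c+2 = e
  2+2 = 4
  0+c = c
  f+7 = 6 carry 1
  final carry 1

0x16c4e9c43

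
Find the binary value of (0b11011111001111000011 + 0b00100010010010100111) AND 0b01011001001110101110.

Add column by column in base 2, right to left:
  1+1 = 0 carry 1
  1+1+1 = 1 carry 1
  0+1+1 = 0 carry 1
  0+0+1 = 1
  0+0 = 0
  0+1 = 1
  1+0 = 1
  1+1 = 0 carry 1
  1+0+1 = 0 carry 1
  1+0+1 = 0 carry 1
  0+1+1 = 0 carry 1
  0+0+1 = 1
  1+0 = 1
  1+1 = 0 carry 1
  1+0+1 = 0 carry 1
  1+0+1 = 0 carry 1
  1+0+1 = 0 carry 1
  0+1+1 = 0 carry 1
  1+0+1 = 0 carry 1
  1+0+1 = 0 carry 1
  final carry 1
Sum = 0b100000001100001101010; now AND with 0b01011001001110101110:
  100000001100001101010
& 001011001001110101110
= 000000001000000101010

0b1000000101010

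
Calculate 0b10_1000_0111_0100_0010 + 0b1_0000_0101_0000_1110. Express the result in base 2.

0b111000110001010000

Add column by column in base 2, right to left:
  0+0 = 0
  1+1 = 0 carry 1
  0+1+1 = 0 carry 1
  0+1+1 = 0 carry 1
  0+0+1 = 1
  0+0 = 0
  1+0 = 1
  0+0 = 0
  1+1 = 0 carry 1
  1+0+1 = 0 carry 1
  1+1+1 = 1 carry 1
  0+0+1 = 1
  0+0 = 0
  0+0 = 0
  0+0 = 0
  1+0 = 1
  0+1 = 1
  1+0 = 1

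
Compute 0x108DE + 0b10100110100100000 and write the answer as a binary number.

0b100101010111111110

0x108DE = 0b10000100011011110 in binary.
Add column by column in base 2, right to left:
  0+0 = 0
  1+0 = 1
  1+0 = 1
  1+0 = 1
  1+0 = 1
  0+1 = 1
  1+0 = 1
  1+0 = 1
  0+1 = 1
  0+0 = 0
  0+1 = 1
  1+1 = 0 carry 1
  0+0+1 = 1
  0+0 = 0
  0+1 = 1
  0+0 = 0
  1+1 = 0 carry 1
  final carry 1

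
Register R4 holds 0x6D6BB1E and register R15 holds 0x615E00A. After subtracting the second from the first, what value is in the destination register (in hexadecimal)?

Subtract column by column in base 16:
  E-A → 4
  1-0 → 1
  B-0 → B
  B-E → D (borrow)
  6-5-1 → 0
  D-1 → C
  6-6 → 0

0xC0DB14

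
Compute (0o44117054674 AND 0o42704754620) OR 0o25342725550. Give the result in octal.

0o44117054674 AND 0o42704754620 = 0o40104054620.
Then OR with 0o25342725550.

0o65346775770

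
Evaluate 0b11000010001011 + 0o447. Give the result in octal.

0b11000010001011 = 0o30213 in octal.
Add column by column in base 8, right to left:
  3+7 = 2 carry 1
  1+4+1 = 6
  2+4 = 6
  0+0 = 0
  3+0 = 3

0o30662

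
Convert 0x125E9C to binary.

0b100100101111010011100

Expand each hex digit to 4 bits: 1=0001 2=0010 5=0101 E=1110 9=1001 C=1100.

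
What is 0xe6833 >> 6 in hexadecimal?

6 bits is not a whole number of base-16 digits; in binary: 11100110100000110011 >> 6 = 11100110100000.

0x39a0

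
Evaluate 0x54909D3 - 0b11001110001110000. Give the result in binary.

0x54909D3 = 0b101010010010000100111010011 in binary.
Subtract column by column in base 2:
  1-0 → 1
  1-0 → 1
  0-0 → 0
  0-0 → 0
  1-1 → 0
  0-1 → 1 (borrow)
  1-1-1 → 1 (borrow)
  1-0-1 → 0
  1-0 → 1
  0-0 → 0
  0-1 → 1 (borrow)
  1-1-1 → 1 (borrow)
  0-1-1 → 0 (borrow)
  0-0-1 → 1 (borrow)
  0-0-1 → 1 (borrow)
  0-1-1 → 0 (borrow)
  1-1-1 → 1 (borrow)
  0-0-1 → 1 (borrow)
  0-0-1 → 1 (borrow)
  1-0-1 → 0
  0-0 → 0
  0-0 → 0
  1-0 → 1
  0-0 → 0
  1-0 → 1
  0-0 → 0
  1-0 → 1

0b101010001110110110101100011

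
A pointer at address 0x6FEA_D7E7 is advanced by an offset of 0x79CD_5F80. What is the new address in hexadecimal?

Add column by column in base 16, right to left:
  7+0 = 7
  E+8 = 6 carry 1
  7+F+1 = 7 carry 1
  D+5+1 = 3 carry 1
  A+D+1 = 8 carry 1
  E+C+1 = B carry 1
  F+9+1 = 9 carry 1
  6+7+1 = E

0xE9B83767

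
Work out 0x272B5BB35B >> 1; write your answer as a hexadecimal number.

0x1395ADD9AD

1 bits is not a whole number of base-16 digits; in binary: 10011100101011010110111011001101011011 >> 1 = 1001110010101101011011101100110101101.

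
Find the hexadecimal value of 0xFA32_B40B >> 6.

0x3E8CAD0

6 bits is not a whole number of base-16 digits; in binary: 11111010001100101011010000001011 >> 6 = 11111010001100101011010000.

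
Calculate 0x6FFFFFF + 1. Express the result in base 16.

The trailing 6 digits are F (max in base 16), so adding 1 cascades: they roll to 0 and the next digit up increments.

0x7000000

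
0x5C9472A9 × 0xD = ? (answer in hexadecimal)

Multiply each base-16 digit by 13, carrying:
  9×13 = 117 → write 5 carry 7
  A×13+7 = 137 → write 9 carry 8
  2×13+8 = 34 → write 2 carry 2
  7×13+2 = 93 → write D carry 5
  4×13+5 = 57 → write 9 carry 3
  9×13+3 = 120 → write 8 carry 7
  C×13+7 = 163 → write 3 carry 10
  5×13+10 = 75 → write B carry 4
  remaining carry: 4

0x4B389D295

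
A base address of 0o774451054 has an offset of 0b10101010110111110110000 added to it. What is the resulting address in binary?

0b1000010001111100000111011100

0o774451054 = 0b111111100100101001000101100 in binary.
Add column by column in base 2, right to left:
  0+0 = 0
  0+0 = 0
  1+0 = 1
  1+0 = 1
  0+1 = 1
  1+1 = 0 carry 1
  0+0+1 = 1
  0+1 = 1
  0+1 = 1
  1+1 = 0 carry 1
  0+1+1 = 0 carry 1
  0+1+1 = 0 carry 1
  1+0+1 = 0 carry 1
  0+1+1 = 0 carry 1
  1+1+1 = 1 carry 1
  0+0+1 = 1
  0+1 = 1
  1+0 = 1
  0+1 = 1
  0+0 = 0
  1+1 = 0 carry 1
  1+0+1 = 0 carry 1
  1+1+1 = 1 carry 1
  1+0+1 = 0 carry 1
  1+0+1 = 0 carry 1
  1+0+1 = 0 carry 1
  1+0+1 = 0 carry 1
  final carry 1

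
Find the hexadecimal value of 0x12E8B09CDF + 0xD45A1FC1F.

0x202E5298FE

Add column by column in base 16, right to left:
  F+F = E carry 1
  D+1+1 = F
  C+C = 8 carry 1
  9+F+1 = 9 carry 1
  0+1+1 = 2
  B+A = 5 carry 1
  8+5+1 = E
  E+4 = 2 carry 1
  2+D+1 = 0 carry 1
  1+0+1 = 2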